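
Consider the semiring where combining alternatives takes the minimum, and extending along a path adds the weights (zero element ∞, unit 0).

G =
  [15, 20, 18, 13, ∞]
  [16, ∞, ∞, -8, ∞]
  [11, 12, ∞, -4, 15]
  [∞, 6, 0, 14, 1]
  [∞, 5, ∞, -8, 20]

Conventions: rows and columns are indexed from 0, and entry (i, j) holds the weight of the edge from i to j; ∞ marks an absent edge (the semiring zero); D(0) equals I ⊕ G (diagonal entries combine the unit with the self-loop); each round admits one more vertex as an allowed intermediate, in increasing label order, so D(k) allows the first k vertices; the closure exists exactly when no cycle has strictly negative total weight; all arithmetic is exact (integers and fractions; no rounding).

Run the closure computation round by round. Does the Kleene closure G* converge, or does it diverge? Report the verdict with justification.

D(0):
  [0, 20, 18, 13, ∞]
  [16, 0, ∞, -8, ∞]
  [11, 12, 0, -4, 15]
  [∞, 6, 0, 0, 1]
  [∞, 5, ∞, -8, 0]
D(1):
  [0, 20, 18, 13, ∞]
  [16, 0, 34, -8, ∞]
  [11, 12, 0, -4, 15]
  [∞, 6, 0, 0, 1]
  [∞, 5, ∞, -8, 0]
Detection: at round 2, diagonal entry (3, 3) turns strictly negative.
Key observation: the cycle 3->1->3 has total weight 6 + (-8), which is strictly negative.
Answer: DIVERGES — negative cycle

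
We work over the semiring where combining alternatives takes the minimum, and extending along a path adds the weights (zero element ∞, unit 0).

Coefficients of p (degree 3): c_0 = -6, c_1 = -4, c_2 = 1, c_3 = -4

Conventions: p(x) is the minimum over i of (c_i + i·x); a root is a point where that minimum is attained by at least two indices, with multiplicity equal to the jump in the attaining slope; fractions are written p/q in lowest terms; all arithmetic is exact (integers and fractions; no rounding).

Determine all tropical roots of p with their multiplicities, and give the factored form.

hull edge (i=0, c=-6) to (i=3, c=-4): slope 2/3, span 3
Factored form: p(x) = -4 ⊗ (x ⊕ (-2/3)) ⊗ (x ⊕ (-2/3)) ⊗ (x ⊕ (-2/3))
Answer: roots = -2/3 (mult 3)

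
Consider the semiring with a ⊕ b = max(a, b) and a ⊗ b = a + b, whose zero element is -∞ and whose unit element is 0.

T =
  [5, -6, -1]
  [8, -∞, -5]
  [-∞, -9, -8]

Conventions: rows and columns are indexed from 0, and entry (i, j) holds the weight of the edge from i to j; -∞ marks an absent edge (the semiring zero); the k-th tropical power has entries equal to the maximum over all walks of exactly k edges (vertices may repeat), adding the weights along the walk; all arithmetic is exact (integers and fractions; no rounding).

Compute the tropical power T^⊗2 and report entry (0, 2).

T^⊗2:
  [10, -1, 4]
  [13, 2, 7]
  [-1, -17, -14]
Key observation: the optimum is the walk 0->0->2, with weight 5 + (-1) = 4.
Optimal value attained by: walk 0->0->2.
Answer: (T^⊗2)[0][2] = 4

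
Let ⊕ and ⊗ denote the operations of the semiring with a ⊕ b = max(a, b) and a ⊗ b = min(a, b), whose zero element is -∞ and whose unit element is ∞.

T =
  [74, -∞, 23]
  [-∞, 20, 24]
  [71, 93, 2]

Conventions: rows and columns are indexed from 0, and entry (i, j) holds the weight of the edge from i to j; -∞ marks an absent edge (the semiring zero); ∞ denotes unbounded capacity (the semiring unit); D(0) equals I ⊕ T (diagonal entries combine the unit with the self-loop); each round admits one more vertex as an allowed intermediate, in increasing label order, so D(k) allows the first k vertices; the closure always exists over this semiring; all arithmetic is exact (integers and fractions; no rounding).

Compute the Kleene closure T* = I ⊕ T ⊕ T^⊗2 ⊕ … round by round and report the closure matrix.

D(0):
  [∞, -∞, 23]
  [-∞, ∞, 24]
  [71, 93, ∞]
D(1):
  [∞, -∞, 23]
  [-∞, ∞, 24]
  [71, 93, ∞]
D(2):
  [∞, -∞, 23]
  [-∞, ∞, 24]
  [71, 93, ∞]
D(3):
  [∞, 23, 23]
  [24, ∞, 24]
  [71, 93, ∞]
Answer: T* = [[∞, 23, 23], [24, ∞, 24], [71, 93, ∞]]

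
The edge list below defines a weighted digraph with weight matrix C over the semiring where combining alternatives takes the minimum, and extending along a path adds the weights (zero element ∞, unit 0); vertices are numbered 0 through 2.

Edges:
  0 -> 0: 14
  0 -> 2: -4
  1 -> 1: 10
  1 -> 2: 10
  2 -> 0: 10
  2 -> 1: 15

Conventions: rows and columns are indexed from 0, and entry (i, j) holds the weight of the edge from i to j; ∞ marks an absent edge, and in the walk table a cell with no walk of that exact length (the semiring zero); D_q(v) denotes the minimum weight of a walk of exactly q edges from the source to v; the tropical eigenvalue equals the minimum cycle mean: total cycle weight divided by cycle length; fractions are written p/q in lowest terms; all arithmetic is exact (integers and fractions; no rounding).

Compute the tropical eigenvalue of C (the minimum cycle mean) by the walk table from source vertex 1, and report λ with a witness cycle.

q=0: [∞, 0, ∞]
q=1: [∞, 10, 10]
q=2: [20, 20, 20]
q=3: [30, 30, 16]
Optimal cycle mean attained by: cycle 0->2->0, total (-4) + 10, length 2.
Answer: λ = 3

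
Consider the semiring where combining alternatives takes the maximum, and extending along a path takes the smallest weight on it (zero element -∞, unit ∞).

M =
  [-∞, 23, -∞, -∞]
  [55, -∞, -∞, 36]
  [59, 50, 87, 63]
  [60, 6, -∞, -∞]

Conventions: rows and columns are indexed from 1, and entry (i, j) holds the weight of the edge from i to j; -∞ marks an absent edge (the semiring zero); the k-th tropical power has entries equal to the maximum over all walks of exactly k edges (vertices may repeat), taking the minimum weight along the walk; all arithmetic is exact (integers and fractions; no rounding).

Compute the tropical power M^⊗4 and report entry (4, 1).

M^⊗2:
  [23, -∞, -∞, 23]
  [36, 23, -∞, -∞]
  [60, 50, 87, 63]
  [6, 23, -∞, 6]
M^⊗3:
  [23, 23, -∞, -∞]
  [23, 23, -∞, 23]
  [60, 50, 87, 63]
  [23, 6, -∞, 23]
M^⊗4:
  [23, 23, -∞, 23]
  [23, 23, -∞, 23]
  [60, 50, 87, 63]
  [23, 23, -∞, 6]
Key observation: the optimum is the walk 4->1->2->4->1, with weight 60 min 23 min 36 min 60 = 23.
Optimal value attained by: walk 4->1->2->4->1.
Answer: (M^⊗4)[4][1] = 23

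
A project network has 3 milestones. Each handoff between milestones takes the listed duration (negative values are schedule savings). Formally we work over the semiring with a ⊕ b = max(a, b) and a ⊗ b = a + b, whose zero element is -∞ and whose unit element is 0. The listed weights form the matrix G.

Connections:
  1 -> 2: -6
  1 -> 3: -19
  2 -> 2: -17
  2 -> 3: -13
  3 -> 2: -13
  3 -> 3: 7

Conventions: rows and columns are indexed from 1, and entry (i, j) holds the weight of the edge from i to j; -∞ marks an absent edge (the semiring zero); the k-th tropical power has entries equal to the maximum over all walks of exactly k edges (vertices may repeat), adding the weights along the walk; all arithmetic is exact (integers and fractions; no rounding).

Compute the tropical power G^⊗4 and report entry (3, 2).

G^⊗2:
  [-∞, -23, -12]
  [-∞, -26, -6]
  [-∞, -6, 14]
G^⊗3:
  [-∞, -25, -5]
  [-∞, -19, 1]
  [-∞, 1, 21]
G^⊗4:
  [-∞, -18, 2]
  [-∞, -12, 8]
  [-∞, 8, 28]
Key observation: the optimum is the walk 3->3->3->3->2, with weight 7 + 7 + 7 + (-13) = 8.
Optimal value attained by: walk 3->3->3->3->2.
Answer: (G^⊗4)[3][2] = 8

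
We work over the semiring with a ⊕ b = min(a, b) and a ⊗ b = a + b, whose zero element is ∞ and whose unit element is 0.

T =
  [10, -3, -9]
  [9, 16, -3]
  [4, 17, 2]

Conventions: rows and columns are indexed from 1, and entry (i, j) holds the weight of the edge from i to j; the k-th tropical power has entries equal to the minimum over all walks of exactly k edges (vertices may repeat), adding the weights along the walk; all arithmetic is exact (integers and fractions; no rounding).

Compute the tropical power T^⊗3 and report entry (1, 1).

T^⊗2:
  [-5, 7, -7]
  [1, 6, -1]
  [6, 1, -5]
T^⊗3:
  [-3, -8, -14]
  [3, -2, -8]
  [-1, 3, -3]
Key observation: the optimum is the walk 1->3->3->1, with weight (-9) + 2 + 4 = -3.
Optimal value attained by: walk 1->3->3->1.
Answer: (T^⊗3)[1][1] = -3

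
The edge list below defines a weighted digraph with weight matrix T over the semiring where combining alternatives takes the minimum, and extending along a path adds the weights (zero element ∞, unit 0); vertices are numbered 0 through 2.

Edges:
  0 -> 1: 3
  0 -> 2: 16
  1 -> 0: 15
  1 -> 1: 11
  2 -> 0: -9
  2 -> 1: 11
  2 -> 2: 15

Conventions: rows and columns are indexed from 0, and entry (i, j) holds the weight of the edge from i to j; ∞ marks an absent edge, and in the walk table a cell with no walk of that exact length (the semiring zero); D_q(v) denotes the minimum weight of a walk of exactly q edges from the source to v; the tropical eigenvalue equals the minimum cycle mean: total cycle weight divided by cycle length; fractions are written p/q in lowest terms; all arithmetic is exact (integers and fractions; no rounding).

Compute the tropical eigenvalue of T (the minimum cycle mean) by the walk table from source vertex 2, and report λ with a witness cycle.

q=0: [∞, ∞, 0]
q=1: [-9, 11, 15]
q=2: [6, -6, 7]
q=3: [-2, 5, 22]
Optimal cycle mean attained by: cycle 0->2->0, total 16 + (-9), length 2.
Answer: λ = 7/2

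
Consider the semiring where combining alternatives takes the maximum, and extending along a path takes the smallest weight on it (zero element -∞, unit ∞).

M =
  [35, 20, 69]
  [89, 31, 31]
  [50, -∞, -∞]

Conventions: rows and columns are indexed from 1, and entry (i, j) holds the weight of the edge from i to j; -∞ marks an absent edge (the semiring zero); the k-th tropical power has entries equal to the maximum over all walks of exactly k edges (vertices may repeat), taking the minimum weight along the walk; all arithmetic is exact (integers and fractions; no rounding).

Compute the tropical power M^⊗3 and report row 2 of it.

M^⊗2:
  [50, 20, 35]
  [35, 31, 69]
  [35, 20, 50]
M^⊗3:
  [35, 20, 50]
  [50, 31, 35]
  [50, 20, 35]
Answer: row 2 of M^⊗3 = [50, 31, 35]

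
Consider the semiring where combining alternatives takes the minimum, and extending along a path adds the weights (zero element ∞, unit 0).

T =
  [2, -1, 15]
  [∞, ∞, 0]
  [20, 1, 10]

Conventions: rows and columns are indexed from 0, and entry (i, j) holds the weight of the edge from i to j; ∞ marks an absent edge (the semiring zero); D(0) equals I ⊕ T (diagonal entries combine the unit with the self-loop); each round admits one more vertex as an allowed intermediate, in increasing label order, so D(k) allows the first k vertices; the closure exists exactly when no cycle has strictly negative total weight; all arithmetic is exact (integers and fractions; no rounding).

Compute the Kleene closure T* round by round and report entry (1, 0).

D(0):
  [0, -1, 15]
  [∞, 0, 0]
  [20, 1, 0]
D(1):
  [0, -1, 15]
  [∞, 0, 0]
  [20, 1, 0]
D(2):
  [0, -1, -1]
  [∞, 0, 0]
  [20, 1, 0]
D(3):
  [0, -1, -1]
  [20, 0, 0]
  [20, 1, 0]
Answer: T*[1][0] = 20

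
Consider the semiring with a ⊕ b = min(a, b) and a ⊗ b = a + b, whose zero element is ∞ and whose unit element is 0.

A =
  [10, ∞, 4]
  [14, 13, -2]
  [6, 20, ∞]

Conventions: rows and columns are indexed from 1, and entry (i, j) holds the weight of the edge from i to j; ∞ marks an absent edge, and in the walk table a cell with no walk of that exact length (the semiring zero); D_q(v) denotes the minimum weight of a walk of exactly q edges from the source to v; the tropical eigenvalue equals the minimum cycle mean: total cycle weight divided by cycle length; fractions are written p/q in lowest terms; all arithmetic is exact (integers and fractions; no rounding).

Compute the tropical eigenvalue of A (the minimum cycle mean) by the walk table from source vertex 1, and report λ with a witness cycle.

q=0: [0, ∞, ∞]
q=1: [10, ∞, 4]
q=2: [10, 24, 14]
q=3: [20, 34, 14]
Optimal cycle mean attained by: cycle 1->3->1, total 4 + 6, length 2.
Answer: λ = 5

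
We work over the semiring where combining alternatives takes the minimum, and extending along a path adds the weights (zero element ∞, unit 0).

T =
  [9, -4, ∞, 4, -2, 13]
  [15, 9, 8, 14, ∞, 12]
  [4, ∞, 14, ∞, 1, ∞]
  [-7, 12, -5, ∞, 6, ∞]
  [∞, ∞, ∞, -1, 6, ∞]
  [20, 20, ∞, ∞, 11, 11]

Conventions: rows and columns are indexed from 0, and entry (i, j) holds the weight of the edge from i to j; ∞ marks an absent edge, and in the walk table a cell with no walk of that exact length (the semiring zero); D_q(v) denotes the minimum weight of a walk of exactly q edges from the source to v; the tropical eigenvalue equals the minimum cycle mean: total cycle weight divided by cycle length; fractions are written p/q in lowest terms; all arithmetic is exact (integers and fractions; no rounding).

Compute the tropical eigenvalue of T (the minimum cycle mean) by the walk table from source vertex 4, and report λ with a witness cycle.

q=0: [∞, ∞, ∞, ∞, 0, ∞]
q=1: [∞, ∞, ∞, -1, 6, ∞]
q=2: [-8, 11, -6, 5, 5, ∞]
q=3: [-2, -12, 0, -4, -10, 5]
q=4: [-11, -6, -9, -11, -4, 0]
q=5: [-18, -15, -16, -7, -13, 2]
q=6: [-14, -22, -12, -14, -20, -5]
Optimal cycle mean attained by: cycle 0->4->3->0, total (-2) + (-1) + (-7), length 3.
Answer: λ = -10/3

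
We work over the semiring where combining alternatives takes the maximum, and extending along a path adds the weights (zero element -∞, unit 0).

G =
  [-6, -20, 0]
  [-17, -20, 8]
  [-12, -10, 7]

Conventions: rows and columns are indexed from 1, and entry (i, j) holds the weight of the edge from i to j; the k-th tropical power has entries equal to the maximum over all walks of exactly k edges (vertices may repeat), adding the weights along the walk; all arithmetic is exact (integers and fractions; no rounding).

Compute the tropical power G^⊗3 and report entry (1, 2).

G^⊗2:
  [-12, -10, 7]
  [-4, -2, 15]
  [-5, -3, 14]
G^⊗3:
  [-5, -3, 14]
  [3, 5, 22]
  [2, 4, 21]
Key observation: the optimum is the walk 1->3->3->2, with weight 0 + 7 + (-10) = -3.
Optimal value attained by: walk 1->3->3->2.
Answer: (G^⊗3)[1][2] = -3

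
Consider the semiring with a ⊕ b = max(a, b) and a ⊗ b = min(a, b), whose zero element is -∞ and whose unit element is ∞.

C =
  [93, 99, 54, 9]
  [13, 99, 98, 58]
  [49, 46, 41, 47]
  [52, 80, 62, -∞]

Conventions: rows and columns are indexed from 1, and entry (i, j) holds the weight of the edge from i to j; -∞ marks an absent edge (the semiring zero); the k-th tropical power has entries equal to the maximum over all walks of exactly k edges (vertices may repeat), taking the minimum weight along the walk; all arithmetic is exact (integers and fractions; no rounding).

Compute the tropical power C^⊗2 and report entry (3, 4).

C^⊗2:
  [93, 99, 98, 58]
  [52, 99, 98, 58]
  [49, 49, 49, 46]
  [52, 80, 80, 58]
Key observation: the optimum is the walk 3->2->4, with weight 46 min 58 = 46.
Optimal value attained by: walk 3->2->4.
Answer: (C^⊗2)[3][4] = 46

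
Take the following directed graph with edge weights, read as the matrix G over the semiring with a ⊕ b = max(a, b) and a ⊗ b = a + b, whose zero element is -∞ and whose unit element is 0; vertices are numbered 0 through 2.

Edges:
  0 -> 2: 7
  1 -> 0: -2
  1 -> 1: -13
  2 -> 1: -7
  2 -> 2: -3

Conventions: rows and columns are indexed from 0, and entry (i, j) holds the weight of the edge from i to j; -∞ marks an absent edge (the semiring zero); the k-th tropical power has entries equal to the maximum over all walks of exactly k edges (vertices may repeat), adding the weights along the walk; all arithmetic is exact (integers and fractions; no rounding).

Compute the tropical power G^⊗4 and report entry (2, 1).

G^⊗2:
  [-∞, 0, 4]
  [-15, -26, 5]
  [-9, -10, -6]
G^⊗3:
  [-2, -3, 1]
  [-28, -2, 2]
  [-12, -13, -2]
G^⊗4:
  [-5, -6, 5]
  [-4, -5, -1]
  [-15, -9, -5]
Key observation: the optimum is the walk 2->1->0->2->1, with weight (-7) + (-2) + 7 + (-7) = -9.
Optimal value attained by: walk 2->1->0->2->1.
Answer: (G^⊗4)[2][1] = -9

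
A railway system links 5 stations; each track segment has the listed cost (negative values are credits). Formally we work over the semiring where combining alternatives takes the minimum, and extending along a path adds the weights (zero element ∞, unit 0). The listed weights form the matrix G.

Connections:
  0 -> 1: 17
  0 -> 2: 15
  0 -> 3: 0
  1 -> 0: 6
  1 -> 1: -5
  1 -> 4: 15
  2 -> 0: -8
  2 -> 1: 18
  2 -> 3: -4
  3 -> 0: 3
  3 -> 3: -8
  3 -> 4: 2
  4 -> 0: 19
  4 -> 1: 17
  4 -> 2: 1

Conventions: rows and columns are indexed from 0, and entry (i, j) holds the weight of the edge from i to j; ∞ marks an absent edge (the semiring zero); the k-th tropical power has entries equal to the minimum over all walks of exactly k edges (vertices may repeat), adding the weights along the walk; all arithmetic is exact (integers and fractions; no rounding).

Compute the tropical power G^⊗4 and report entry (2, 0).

G^⊗2:
  [3, 12, ∞, -8, 2]
  [1, -10, 16, 6, 10]
  [-1, 9, 7, -12, -2]
  [-5, 19, 3, -16, -6]
  [-7, 12, 34, -3, 32]
G^⊗3:
  [-5, 7, 3, -16, -6]
  [-4, -15, 11, -2, 5]
  [-9, 4, -1, -20, -10]
  [-13, 11, -5, -24, -14]
  [0, 7, 8, -11, -1]
G^⊗4:
  [-13, 2, -5, -24, -14]
  [-9, -20, 6, -10, 0]
  [-17, -1, -9, -28, -18]
  [-21, 3, -13, -32, -22]
  [-8, 2, 0, -19, -9]
Key observation: the optimum is the walk 2->3->3->3->0, with weight (-4) + (-8) + (-8) + 3 = -17.
Optimal value attained by: walk 2->3->3->3->0.
Answer: (G^⊗4)[2][0] = -17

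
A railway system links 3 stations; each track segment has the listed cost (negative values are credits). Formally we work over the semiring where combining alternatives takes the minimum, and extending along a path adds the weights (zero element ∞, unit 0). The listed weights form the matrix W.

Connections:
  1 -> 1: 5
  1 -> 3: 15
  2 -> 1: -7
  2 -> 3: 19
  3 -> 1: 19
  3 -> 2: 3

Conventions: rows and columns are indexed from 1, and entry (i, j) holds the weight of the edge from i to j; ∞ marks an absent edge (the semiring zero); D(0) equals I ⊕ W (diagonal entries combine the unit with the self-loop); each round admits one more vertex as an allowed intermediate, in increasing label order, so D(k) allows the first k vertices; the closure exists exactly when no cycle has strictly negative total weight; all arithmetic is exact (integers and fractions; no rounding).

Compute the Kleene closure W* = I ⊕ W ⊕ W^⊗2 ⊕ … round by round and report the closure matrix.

D(0):
  [0, ∞, 15]
  [-7, 0, 19]
  [19, 3, 0]
D(1):
  [0, ∞, 15]
  [-7, 0, 8]
  [19, 3, 0]
D(2):
  [0, ∞, 15]
  [-7, 0, 8]
  [-4, 3, 0]
D(3):
  [0, 18, 15]
  [-7, 0, 8]
  [-4, 3, 0]
Answer: W* = [[0, 18, 15], [-7, 0, 8], [-4, 3, 0]]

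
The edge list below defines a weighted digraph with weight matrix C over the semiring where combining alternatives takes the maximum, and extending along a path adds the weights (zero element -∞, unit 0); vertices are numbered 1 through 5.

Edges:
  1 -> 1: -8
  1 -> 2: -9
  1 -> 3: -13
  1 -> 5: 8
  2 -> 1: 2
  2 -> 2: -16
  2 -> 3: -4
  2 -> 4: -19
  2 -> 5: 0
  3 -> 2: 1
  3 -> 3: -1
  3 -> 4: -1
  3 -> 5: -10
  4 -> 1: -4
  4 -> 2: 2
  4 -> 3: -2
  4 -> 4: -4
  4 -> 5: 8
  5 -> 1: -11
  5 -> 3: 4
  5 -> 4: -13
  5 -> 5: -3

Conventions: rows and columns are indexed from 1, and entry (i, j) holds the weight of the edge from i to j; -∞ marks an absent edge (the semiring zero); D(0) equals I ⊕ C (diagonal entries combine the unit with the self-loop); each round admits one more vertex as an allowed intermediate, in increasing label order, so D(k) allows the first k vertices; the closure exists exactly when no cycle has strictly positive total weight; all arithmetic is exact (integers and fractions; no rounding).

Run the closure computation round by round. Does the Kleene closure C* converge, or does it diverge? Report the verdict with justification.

D(0):
  [0, -9, -13, -∞, 8]
  [2, 0, -4, -19, 0]
  [-∞, 1, 0, -1, -10]
  [-4, 2, -2, 0, 8]
  [-11, -∞, 4, -13, 0]
D(1):
  [0, -9, -13, -∞, 8]
  [2, 0, -4, -19, 10]
  [-∞, 1, 0, -1, -10]
  [-4, 2, -2, 0, 8]
  [-11, -20, 4, -13, 0]
D(2):
  [0, -9, -13, -28, 8]
  [2, 0, -4, -19, 10]
  [3, 1, 0, -1, 11]
  [4, 2, -2, 0, 12]
  [-11, -20, 4, -13, 0]
Detection: at round 3, diagonal entry (5, 5) turns strictly positive.
Key observation: the cycle 5->3->2->1->5 has total weight 4 + 1 + 2 + 8, which is strictly positive.
Answer: DIVERGES — positive cycle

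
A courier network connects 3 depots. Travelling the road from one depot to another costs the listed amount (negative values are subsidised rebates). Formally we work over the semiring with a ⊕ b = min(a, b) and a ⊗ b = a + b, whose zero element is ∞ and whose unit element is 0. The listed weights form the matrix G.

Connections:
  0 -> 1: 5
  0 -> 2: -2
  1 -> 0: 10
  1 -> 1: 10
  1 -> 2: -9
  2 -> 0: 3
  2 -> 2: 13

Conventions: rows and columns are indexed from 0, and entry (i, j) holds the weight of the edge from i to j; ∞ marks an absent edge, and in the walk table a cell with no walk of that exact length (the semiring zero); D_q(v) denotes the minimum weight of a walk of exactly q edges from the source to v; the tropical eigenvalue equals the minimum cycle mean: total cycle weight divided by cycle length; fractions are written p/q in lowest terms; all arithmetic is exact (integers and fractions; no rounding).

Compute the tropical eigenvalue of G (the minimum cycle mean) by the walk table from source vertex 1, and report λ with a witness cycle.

q=0: [∞, 0, ∞]
q=1: [10, 10, -9]
q=2: [-6, 15, 1]
q=3: [4, -1, -8]
Optimal cycle mean attained by: cycle 0->1->2->0, total 5 + (-9) + 3, length 3.
Answer: λ = -1/3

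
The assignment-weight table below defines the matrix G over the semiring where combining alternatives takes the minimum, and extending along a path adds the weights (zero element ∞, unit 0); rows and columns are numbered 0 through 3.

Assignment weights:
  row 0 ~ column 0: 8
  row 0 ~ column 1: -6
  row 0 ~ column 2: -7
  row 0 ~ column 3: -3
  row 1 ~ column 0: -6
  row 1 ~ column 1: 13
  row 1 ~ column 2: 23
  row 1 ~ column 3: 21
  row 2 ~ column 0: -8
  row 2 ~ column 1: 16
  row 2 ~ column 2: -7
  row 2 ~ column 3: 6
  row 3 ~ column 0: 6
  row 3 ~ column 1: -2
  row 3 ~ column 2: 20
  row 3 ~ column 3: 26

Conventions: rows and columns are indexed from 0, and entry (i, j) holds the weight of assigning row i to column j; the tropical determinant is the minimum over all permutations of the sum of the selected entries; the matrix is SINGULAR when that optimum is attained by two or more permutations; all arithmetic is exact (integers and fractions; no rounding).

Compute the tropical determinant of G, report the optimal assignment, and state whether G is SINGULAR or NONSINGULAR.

σ = (0, 1, 2, 3): 8 + 13 + (-7) + 26 = 40
σ = (0, 1, 3, 2): 8 + 13 + 6 + 20 = 47
σ = (0, 2, 1, 3): 8 + 23 + 16 + 26 = 73
σ = (0, 2, 3, 1): 8 + 23 + 6 + (-2) = 35
σ = (0, 3, 1, 2): 8 + 21 + 16 + 20 = 65
σ = (0, 3, 2, 1): 8 + 21 + (-7) + (-2) = 20
σ = (1, 0, 2, 3): (-6) + (-6) + (-7) + 26 = 7
σ = (1, 0, 3, 2): (-6) + (-6) + 6 + 20 = 14
σ = (1, 2, 0, 3): (-6) + 23 + (-8) + 26 = 35
σ = (1, 2, 3, 0): (-6) + 23 + 6 + 6 = 29
σ = (1, 3, 0, 2): (-6) + 21 + (-8) + 20 = 27
σ = (1, 3, 2, 0): (-6) + 21 + (-7) + 6 = 14
σ = (2, 0, 1, 3): (-7) + (-6) + 16 + 26 = 29
σ = (2, 0, 3, 1): (-7) + (-6) + 6 + (-2) = -9
σ = (2, 1, 0, 3): (-7) + 13 + (-8) + 26 = 24
σ = (2, 1, 3, 0): (-7) + 13 + 6 + 6 = 18
σ = (2, 3, 0, 1): (-7) + 21 + (-8) + (-2) = 4
σ = (2, 3, 1, 0): (-7) + 21 + 16 + 6 = 36
σ = (3, 0, 1, 2): (-3) + (-6) + 16 + 20 = 27
σ = (3, 0, 2, 1): (-3) + (-6) + (-7) + (-2) = -18
σ = (3, 1, 0, 2): (-3) + 13 + (-8) + 20 = 22
σ = (3, 1, 2, 0): (-3) + 13 + (-7) + 6 = 9
σ = (3, 2, 0, 1): (-3) + 23 + (-8) + (-2) = 10
σ = (3, 2, 1, 0): (-3) + 23 + 16 + 6 = 42
Optimal value attained by: σ = (3, 0, 2, 1).
Answer: det⊕(G) = -18; verdict: NONSINGULAR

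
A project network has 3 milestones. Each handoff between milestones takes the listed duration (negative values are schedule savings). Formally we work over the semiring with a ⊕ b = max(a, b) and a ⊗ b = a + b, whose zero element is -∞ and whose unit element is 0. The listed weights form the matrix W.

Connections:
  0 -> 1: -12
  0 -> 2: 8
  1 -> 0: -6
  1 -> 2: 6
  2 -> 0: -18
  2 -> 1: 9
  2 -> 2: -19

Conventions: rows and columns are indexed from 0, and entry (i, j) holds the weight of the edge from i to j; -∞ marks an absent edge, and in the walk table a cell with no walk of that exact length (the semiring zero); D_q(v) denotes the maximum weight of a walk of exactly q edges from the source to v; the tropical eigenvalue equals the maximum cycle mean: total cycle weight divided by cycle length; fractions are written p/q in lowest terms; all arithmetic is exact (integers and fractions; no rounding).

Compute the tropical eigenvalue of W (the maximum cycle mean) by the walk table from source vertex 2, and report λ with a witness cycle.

q=0: [-∞, -∞, 0]
q=1: [-18, 9, -19]
q=2: [3, -10, 15]
q=3: [-3, 24, 11]
Optimal cycle mean attained by: cycle 1->2->1, total 6 + 9, length 2.
Answer: λ = 15/2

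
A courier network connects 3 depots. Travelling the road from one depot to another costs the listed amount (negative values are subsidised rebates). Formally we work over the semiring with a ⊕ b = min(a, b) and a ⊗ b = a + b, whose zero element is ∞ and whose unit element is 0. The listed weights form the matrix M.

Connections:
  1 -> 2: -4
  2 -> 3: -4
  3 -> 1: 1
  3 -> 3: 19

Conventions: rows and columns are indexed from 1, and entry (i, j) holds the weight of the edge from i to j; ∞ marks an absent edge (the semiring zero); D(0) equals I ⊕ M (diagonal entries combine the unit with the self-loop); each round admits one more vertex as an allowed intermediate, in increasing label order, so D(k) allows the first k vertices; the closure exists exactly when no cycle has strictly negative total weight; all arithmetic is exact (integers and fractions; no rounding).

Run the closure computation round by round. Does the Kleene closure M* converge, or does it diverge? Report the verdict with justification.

D(0):
  [0, -4, ∞]
  [∞, 0, -4]
  [1, ∞, 0]
D(1):
  [0, -4, ∞]
  [∞, 0, -4]
  [1, -3, 0]
Detection: at round 2, diagonal entry (3, 3) turns strictly negative.
Key observation: the cycle 3->1->2->3 has total weight 1 + (-4) + (-4), which is strictly negative.
Answer: DIVERGES — negative cycle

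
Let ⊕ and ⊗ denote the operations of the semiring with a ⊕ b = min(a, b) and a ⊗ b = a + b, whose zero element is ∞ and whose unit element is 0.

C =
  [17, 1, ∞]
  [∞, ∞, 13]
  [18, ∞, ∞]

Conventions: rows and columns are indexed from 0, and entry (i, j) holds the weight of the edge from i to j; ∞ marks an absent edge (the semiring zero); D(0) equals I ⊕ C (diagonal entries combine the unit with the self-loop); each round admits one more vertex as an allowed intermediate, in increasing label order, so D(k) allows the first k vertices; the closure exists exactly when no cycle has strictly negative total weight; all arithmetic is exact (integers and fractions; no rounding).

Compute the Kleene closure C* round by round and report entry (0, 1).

D(0):
  [0, 1, ∞]
  [∞, 0, 13]
  [18, ∞, 0]
D(1):
  [0, 1, ∞]
  [∞, 0, 13]
  [18, 19, 0]
D(2):
  [0, 1, 14]
  [∞, 0, 13]
  [18, 19, 0]
D(3):
  [0, 1, 14]
  [31, 0, 13]
  [18, 19, 0]
Answer: C*[0][1] = 1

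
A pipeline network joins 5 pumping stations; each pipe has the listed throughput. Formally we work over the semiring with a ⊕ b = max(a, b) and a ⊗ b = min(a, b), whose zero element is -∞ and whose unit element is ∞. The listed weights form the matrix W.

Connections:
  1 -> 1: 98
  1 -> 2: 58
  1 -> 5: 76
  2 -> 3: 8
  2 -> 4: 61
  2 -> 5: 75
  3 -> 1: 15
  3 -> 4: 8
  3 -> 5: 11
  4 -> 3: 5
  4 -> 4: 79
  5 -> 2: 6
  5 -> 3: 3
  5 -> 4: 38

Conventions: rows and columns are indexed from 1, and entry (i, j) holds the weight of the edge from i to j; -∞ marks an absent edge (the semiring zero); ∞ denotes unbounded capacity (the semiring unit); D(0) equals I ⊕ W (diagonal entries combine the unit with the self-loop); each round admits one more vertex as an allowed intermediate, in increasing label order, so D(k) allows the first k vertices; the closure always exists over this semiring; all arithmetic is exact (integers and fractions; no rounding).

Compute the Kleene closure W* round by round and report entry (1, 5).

D(0):
  [∞, 58, -∞, -∞, 76]
  [-∞, ∞, 8, 61, 75]
  [15, -∞, ∞, 8, 11]
  [-∞, -∞, 5, ∞, -∞]
  [-∞, 6, 3, 38, ∞]
D(1):
  [∞, 58, -∞, -∞, 76]
  [-∞, ∞, 8, 61, 75]
  [15, 15, ∞, 8, 15]
  [-∞, -∞, 5, ∞, -∞]
  [-∞, 6, 3, 38, ∞]
D(2):
  [∞, 58, 8, 58, 76]
  [-∞, ∞, 8, 61, 75]
  [15, 15, ∞, 15, 15]
  [-∞, -∞, 5, ∞, -∞]
  [-∞, 6, 6, 38, ∞]
D(3):
  [∞, 58, 8, 58, 76]
  [8, ∞, 8, 61, 75]
  [15, 15, ∞, 15, 15]
  [5, 5, 5, ∞, 5]
  [6, 6, 6, 38, ∞]
D(4):
  [∞, 58, 8, 58, 76]
  [8, ∞, 8, 61, 75]
  [15, 15, ∞, 15, 15]
  [5, 5, 5, ∞, 5]
  [6, 6, 6, 38, ∞]
D(5):
  [∞, 58, 8, 58, 76]
  [8, ∞, 8, 61, 75]
  [15, 15, ∞, 15, 15]
  [5, 5, 5, ∞, 5]
  [6, 6, 6, 38, ∞]
Answer: W*[1][5] = 76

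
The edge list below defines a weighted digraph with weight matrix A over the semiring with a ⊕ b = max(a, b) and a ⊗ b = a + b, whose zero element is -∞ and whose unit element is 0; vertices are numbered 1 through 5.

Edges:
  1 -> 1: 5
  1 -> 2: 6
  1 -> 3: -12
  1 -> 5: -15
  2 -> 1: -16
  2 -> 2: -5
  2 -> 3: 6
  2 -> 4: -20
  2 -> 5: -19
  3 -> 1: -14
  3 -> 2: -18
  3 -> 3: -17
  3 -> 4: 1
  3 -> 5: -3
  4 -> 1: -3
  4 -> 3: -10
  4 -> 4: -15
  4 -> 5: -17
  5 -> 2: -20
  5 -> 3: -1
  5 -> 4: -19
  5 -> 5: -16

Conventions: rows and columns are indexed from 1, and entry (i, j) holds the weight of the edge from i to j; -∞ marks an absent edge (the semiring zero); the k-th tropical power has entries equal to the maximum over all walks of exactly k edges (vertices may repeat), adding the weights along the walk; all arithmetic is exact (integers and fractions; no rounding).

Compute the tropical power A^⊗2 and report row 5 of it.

A^⊗2:
  [10, 11, 12, -11, -10]
  [-8, -10, 1, 7, 3]
  [-2, -8, -4, -14, -16]
  [2, 3, -15, -9, -13]
  [-15, -19, -14, 0, -4]
Answer: row 5 of A^⊗2 = [-15, -19, -14, 0, -4]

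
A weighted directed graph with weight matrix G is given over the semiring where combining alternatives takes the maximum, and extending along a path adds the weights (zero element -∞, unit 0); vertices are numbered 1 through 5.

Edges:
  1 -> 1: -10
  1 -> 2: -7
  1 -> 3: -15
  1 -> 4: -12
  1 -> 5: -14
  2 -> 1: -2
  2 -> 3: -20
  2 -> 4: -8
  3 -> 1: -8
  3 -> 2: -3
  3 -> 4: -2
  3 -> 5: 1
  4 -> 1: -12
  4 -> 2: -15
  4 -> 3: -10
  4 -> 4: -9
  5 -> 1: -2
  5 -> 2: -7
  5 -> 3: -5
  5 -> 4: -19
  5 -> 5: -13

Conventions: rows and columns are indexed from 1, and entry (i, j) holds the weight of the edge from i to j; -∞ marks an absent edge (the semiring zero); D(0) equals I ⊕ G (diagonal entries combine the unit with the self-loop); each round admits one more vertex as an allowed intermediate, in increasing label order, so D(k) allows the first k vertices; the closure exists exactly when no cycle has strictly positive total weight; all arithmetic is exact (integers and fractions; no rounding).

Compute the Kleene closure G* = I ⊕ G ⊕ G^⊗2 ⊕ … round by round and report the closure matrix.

D(0):
  [0, -7, -15, -12, -14]
  [-2, 0, -20, -8, -∞]
  [-8, -3, 0, -2, 1]
  [-12, -15, -10, 0, -∞]
  [-2, -7, -5, -19, 0]
D(1):
  [0, -7, -15, -12, -14]
  [-2, 0, -17, -8, -16]
  [-8, -3, 0, -2, 1]
  [-12, -15, -10, 0, -26]
  [-2, -7, -5, -14, 0]
D(2):
  [0, -7, -15, -12, -14]
  [-2, 0, -17, -8, -16]
  [-5, -3, 0, -2, 1]
  [-12, -15, -10, 0, -26]
  [-2, -7, -5, -14, 0]
D(3):
  [0, -7, -15, -12, -14]
  [-2, 0, -17, -8, -16]
  [-5, -3, 0, -2, 1]
  [-12, -13, -10, 0, -9]
  [-2, -7, -5, -7, 0]
D(4):
  [0, -7, -15, -12, -14]
  [-2, 0, -17, -8, -16]
  [-5, -3, 0, -2, 1]
  [-12, -13, -10, 0, -9]
  [-2, -7, -5, -7, 0]
D(5):
  [0, -7, -15, -12, -14]
  [-2, 0, -17, -8, -16]
  [-1, -3, 0, -2, 1]
  [-11, -13, -10, 0, -9]
  [-2, -7, -5, -7, 0]
Answer: G* = [[0, -7, -15, -12, -14], [-2, 0, -17, -8, -16], [-1, -3, 0, -2, 1], [-11, -13, -10, 0, -9], [-2, -7, -5, -7, 0]]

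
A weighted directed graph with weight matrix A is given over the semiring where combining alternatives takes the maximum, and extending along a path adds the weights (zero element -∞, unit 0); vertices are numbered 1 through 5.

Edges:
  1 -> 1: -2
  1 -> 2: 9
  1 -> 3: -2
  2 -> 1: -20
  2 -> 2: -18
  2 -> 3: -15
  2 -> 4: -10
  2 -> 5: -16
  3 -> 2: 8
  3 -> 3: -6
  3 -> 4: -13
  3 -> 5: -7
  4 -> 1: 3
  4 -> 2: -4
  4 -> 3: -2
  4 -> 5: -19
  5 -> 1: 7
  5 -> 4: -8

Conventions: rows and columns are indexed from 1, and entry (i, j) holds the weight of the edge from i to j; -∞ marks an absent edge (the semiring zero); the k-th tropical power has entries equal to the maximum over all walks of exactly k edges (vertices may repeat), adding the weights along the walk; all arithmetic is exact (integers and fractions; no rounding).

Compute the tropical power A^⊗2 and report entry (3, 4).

A^⊗2:
  [-4, 7, -4, -1, -7]
  [-7, -7, -12, -24, -22]
  [0, 2, -7, -2, -8]
  [1, 12, 1, -14, -9]
  [5, 16, 5, -∞, -27]
Key observation: the optimum is the walk 3->2->4, with weight 8 + (-10) = -2.
Optimal value attained by: walk 3->2->4.
Answer: (A^⊗2)[3][4] = -2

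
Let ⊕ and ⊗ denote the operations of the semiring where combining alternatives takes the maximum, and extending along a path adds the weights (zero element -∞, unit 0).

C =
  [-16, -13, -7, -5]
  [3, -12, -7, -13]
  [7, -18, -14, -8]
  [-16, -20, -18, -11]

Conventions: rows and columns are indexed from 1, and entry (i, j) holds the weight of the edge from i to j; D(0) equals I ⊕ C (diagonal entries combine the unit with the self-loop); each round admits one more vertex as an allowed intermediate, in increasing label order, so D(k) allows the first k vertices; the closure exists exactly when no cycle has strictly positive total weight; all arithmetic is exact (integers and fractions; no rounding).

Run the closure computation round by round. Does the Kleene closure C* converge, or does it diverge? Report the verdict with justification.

D(0):
  [0, -13, -7, -5]
  [3, 0, -7, -13]
  [7, -18, 0, -8]
  [-16, -20, -18, 0]
D(1):
  [0, -13, -7, -5]
  [3, 0, -4, -2]
  [7, -6, 0, 2]
  [-16, -20, -18, 0]
D(2):
  [0, -13, -7, -5]
  [3, 0, -4, -2]
  [7, -6, 0, 2]
  [-16, -20, -18, 0]
D(3):
  [0, -13, -7, -5]
  [3, 0, -4, -2]
  [7, -6, 0, 2]
  [-11, -20, -18, 0]
D(4):
  [0, -13, -7, -5]
  [3, 0, -4, -2]
  [7, -6, 0, 2]
  [-11, -20, -18, 0]
Key observation: every diagonal entry stays at the unit through all rounds, so no improving cycle exists.
Answer: CONVERGES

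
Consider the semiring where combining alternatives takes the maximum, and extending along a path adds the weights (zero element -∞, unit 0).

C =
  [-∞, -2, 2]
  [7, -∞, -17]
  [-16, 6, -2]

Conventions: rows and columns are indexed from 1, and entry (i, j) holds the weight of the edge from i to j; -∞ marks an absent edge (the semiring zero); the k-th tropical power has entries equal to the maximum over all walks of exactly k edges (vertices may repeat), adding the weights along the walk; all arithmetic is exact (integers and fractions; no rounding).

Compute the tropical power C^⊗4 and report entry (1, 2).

C^⊗2:
  [5, 8, 0]
  [-33, 5, 9]
  [13, 4, -4]
C^⊗3:
  [15, 6, 7]
  [12, 15, 7]
  [11, 11, 15]
C^⊗4:
  [13, 13, 17]
  [22, 13, 14]
  [18, 21, 13]
Key observation: the optimum is the walk 1->2->1->3->2, with weight (-2) + 7 + 2 + 6 = 13.
Optimal value attained by: walk 1->2->1->3->2.
Answer: (C^⊗4)[1][2] = 13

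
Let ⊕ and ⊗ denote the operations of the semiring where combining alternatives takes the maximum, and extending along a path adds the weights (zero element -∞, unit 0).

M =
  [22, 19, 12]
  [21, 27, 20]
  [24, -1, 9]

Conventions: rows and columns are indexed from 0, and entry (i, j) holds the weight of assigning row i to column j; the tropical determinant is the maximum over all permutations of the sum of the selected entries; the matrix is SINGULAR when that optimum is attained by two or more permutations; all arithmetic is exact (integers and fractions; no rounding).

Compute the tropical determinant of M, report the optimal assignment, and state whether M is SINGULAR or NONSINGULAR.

σ = (0, 1, 2): 22 + 27 + 9 = 58
σ = (0, 2, 1): 22 + 20 + (-1) = 41
σ = (1, 0, 2): 19 + 21 + 9 = 49
σ = (1, 2, 0): 19 + 20 + 24 = 63
σ = (2, 0, 1): 12 + 21 + (-1) = 32
σ = (2, 1, 0): 12 + 27 + 24 = 63
Optimal value attained by: σ = (1, 2, 0).
Answer: det⊕(M) = 63; verdict: SINGULAR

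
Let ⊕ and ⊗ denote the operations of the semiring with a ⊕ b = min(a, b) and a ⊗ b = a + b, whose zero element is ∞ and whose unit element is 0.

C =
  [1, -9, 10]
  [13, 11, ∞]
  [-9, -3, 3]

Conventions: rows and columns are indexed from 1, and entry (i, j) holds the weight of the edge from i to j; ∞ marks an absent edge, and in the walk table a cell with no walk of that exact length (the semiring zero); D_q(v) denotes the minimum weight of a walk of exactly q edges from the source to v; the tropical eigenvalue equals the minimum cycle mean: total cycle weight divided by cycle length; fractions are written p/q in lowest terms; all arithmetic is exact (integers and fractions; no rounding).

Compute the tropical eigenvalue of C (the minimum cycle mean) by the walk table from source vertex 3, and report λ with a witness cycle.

q=0: [∞, ∞, 0]
q=1: [-9, -3, 3]
q=2: [-8, -18, 1]
q=3: [-8, -17, 2]
Optimal cycle mean attained by: cycle 1->3->1, total 10 + (-9), length 2.
Answer: λ = 1/2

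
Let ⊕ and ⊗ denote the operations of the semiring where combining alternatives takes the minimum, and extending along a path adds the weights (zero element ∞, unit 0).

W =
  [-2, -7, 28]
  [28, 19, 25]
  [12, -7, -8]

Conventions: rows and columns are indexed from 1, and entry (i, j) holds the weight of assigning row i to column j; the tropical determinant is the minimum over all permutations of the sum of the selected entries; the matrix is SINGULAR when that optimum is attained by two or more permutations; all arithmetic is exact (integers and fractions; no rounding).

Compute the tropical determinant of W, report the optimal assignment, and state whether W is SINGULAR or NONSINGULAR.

σ = (1, 2, 3): (-2) + 19 + (-8) = 9
σ = (1, 3, 2): (-2) + 25 + (-7) = 16
σ = (2, 1, 3): (-7) + 28 + (-8) = 13
σ = (2, 3, 1): (-7) + 25 + 12 = 30
σ = (3, 1, 2): 28 + 28 + (-7) = 49
σ = (3, 2, 1): 28 + 19 + 12 = 59
Optimal value attained by: σ = (1, 2, 3).
Answer: det⊕(W) = 9; verdict: NONSINGULAR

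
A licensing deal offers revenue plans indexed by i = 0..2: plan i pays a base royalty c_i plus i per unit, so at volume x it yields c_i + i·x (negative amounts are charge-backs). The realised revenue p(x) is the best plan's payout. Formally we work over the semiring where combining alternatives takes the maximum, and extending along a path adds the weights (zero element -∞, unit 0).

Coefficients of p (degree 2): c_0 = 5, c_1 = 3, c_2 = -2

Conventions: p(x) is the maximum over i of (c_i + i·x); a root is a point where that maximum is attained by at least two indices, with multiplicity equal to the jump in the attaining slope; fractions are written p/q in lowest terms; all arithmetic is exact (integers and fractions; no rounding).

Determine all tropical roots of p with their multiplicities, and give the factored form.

hull edge (i=0, c=5) to (i=1, c=3): slope -2, span 1
hull edge (i=1, c=3) to (i=2, c=-2): slope -5, span 1
Factored form: p(x) = -2 ⊗ (x ⊕ 2) ⊗ (x ⊕ 5)
Answer: roots = 2 (mult 1), 5 (mult 1)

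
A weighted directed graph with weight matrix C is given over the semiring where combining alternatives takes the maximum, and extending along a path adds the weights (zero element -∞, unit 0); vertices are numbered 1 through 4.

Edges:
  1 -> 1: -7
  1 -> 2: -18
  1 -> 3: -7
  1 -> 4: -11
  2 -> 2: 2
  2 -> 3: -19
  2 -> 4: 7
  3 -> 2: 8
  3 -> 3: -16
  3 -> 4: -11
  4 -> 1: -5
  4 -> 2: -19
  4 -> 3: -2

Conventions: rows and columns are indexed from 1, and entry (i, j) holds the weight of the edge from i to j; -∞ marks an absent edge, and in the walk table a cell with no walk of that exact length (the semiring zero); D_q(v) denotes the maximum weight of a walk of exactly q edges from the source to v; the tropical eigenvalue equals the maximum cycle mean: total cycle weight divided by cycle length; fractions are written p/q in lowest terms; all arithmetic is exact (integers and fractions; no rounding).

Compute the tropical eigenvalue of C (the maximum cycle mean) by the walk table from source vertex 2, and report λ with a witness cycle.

q=0: [-∞, 0, -∞, -∞]
q=1: [-∞, 2, -19, 7]
q=2: [2, 4, 5, 9]
q=3: [4, 13, 7, 11]
q=4: [6, 15, 9, 20]
Optimal cycle mean attained by: cycle 2->4->3->2, total 7 + (-2) + 8, length 3.
Answer: λ = 13/3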